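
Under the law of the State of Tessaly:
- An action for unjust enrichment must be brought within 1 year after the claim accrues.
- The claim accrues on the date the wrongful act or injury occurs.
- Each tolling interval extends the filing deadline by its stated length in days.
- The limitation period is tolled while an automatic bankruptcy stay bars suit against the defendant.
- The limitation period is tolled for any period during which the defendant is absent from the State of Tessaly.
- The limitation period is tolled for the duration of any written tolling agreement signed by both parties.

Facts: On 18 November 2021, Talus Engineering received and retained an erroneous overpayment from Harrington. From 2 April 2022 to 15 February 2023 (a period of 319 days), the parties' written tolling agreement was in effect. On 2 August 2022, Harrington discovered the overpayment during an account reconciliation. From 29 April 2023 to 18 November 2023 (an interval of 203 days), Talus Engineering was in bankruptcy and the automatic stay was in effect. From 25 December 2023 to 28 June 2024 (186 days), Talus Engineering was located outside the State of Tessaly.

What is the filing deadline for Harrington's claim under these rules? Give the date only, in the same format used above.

Because the rule ties accrual to occurrence, the claim accrued on 18 November 2021, not on the 2 August 2022 discovery date.
Adding the 1 year base period to 18 November 2021 gives a deadline of 18 November 2022, before any tolling.
Because the written tolling agreement ran from 2 April 2022 to 15 February 2023, the deadline is extended by 319 days to 3 October 2023.
Because the automatic bankruptcy stay ran from 29 April 2023 to 18 November 2023, the deadline is extended by 203 days to 23 April 2024.
The defendant's absence from the jurisdiction from 25 December 2023 to 28 June 2024 tolled the period for 186 days, extending the deadline to 26 October 2024.

26 October 2024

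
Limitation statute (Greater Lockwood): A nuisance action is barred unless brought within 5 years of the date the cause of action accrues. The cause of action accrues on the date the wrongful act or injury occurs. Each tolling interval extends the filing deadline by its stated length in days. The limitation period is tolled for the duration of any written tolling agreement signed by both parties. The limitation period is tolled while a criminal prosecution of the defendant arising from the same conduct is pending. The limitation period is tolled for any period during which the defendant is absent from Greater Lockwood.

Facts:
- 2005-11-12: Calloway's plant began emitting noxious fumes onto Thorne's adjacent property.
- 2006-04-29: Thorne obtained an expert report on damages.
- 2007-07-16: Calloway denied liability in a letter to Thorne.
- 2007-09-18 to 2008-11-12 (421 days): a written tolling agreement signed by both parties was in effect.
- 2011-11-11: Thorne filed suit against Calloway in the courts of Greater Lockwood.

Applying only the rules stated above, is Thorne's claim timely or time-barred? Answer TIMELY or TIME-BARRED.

TIMELY

The cause of action accrued on 2005-11-12, the date of the act.
Adding the 5 years base period to 2005-11-12 gives a deadline of 2010-11-12, before any tolling.
The period was tolled for 421 days by the written tolling agreement (2007-09-18 to 2008-11-12), pushing the deadline to 2012-01-07.
Nothing else in the chronology tolls or restarts the period.
Filing on 2011-11-11 beat the 2012-01-07 deadline — the action is timely.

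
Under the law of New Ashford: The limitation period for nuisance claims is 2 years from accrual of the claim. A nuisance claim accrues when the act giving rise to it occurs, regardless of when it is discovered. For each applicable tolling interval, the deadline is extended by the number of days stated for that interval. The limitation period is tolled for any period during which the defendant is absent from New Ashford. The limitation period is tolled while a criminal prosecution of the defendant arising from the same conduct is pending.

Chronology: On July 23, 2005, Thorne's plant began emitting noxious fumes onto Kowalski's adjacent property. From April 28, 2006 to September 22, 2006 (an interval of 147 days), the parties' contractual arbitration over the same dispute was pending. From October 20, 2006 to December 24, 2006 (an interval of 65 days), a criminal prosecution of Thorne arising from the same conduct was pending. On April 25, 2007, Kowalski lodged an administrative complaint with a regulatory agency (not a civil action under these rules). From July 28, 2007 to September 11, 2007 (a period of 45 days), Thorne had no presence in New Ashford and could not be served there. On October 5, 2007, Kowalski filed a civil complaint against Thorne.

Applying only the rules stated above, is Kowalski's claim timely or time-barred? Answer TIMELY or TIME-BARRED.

The limitation period began to run on July 23, 2005.
The untolled deadline — 2 years after July 23, 2005 — is July 23, 2007.
The pending criminal prosecution from October 20, 2006 to December 24, 2006 tolled the period for 65 days, extending the deadline to September 26, 2007.
Because the defendant's absence from the jurisdiction ran from July 28, 2007 to September 11, 2007, the deadline is extended by 45 days to November 10, 2007.
Although a pending arbitration ran from April 28, 2006 to September 22, 2006, the stated rules do not make that a tolling event, so it is disregarded.
The other events in the timeline have no effect on the limitation period under the stated rules.
Filing on October 5, 2007 beat the November 10, 2007 deadline — the action is timely.

TIMELY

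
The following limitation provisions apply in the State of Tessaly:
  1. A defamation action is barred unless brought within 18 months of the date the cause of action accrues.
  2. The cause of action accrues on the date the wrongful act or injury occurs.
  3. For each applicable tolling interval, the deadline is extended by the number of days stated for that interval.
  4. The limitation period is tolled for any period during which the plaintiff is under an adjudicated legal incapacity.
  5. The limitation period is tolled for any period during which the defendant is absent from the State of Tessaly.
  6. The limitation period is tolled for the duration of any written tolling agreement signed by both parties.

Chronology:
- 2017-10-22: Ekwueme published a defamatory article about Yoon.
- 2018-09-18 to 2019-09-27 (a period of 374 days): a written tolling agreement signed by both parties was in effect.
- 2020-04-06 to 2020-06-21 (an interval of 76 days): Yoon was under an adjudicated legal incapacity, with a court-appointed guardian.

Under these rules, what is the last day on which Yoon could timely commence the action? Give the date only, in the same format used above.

2020-07-15

The limitation period began to run on 2017-10-22.
Adding the 18 months base period to 2017-10-22 gives a deadline of 2019-04-22, before any tolling.
The written tolling agreement from 2018-09-18 to 2019-09-27 tolled the period for 374 days, extending the deadline to 2020-04-30.
The plaintiff's legal incapacity from 2020-04-06 to 2020-06-21 tolled the period for 76 days, extending the deadline to 2020-07-15.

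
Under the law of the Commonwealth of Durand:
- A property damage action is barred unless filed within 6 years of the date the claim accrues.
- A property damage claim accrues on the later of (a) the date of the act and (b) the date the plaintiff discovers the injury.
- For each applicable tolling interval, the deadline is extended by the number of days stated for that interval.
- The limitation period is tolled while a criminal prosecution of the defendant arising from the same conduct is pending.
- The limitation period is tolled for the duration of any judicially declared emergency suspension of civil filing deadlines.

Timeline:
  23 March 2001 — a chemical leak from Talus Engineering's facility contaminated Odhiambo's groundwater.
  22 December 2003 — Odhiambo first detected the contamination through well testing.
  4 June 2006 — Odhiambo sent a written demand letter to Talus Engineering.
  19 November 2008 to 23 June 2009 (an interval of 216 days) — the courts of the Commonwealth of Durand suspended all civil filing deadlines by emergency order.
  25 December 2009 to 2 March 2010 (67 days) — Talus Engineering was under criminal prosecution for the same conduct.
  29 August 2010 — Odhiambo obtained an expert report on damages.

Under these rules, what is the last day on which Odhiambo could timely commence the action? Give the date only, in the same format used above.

1 October 2010

Taking the later of the act (23 March 2001) and discovery (22 December 2003), the claim accrued on 22 December 2003.
6 years from 22 December 2003 is 22 December 2009.
The period was tolled for 216 days by the emergency suspension of filing deadlines (19 November 2008 to 23 June 2009), pushing the deadline to 26 July 2010.
The period was tolled for 67 days by the pending criminal prosecution (25 December 2009 to 2 March 2010), pushing the deadline to 1 October 2010.
The other events in the timeline have no effect on the limitation period under the stated rules.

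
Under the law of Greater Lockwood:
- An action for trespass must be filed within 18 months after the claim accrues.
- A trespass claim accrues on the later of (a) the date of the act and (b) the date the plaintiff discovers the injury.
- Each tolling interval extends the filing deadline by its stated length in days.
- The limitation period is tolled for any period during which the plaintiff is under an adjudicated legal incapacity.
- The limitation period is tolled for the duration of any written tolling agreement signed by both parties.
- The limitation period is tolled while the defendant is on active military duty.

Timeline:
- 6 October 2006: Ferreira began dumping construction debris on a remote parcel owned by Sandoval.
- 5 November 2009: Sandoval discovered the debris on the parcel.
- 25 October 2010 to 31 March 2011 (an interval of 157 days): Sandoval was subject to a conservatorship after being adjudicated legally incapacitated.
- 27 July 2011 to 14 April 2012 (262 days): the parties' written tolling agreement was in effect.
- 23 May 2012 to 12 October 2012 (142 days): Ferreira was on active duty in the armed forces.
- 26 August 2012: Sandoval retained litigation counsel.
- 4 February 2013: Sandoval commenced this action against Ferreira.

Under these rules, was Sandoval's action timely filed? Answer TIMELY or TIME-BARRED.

TIME-BARRED

The claim accrued on 5 November 2009 — the later of the 6 October 2006 act and the 5 November 2009 discovery.
Adding the 18 months base period to 5 November 2009 gives a deadline of 5 May 2011, before any tolling.
The period was tolled for 157 days by the plaintiff's legal incapacity (25 October 2010 to 31 March 2011), pushing the deadline to 9 October 2011.
The period was tolled for 262 days by the written tolling agreement (27 July 2011 to 14 April 2012), pushing the deadline to 27 June 2012.
The period was tolled for 142 days by the defendant's active military service (23 May 2012 to 12 October 2012), pushing the deadline to 16 November 2012.
None of the other events listed affects the running of the period under the stated rules.
Filing on 4 February 2013 missed the 16 November 2012 deadline — the action is time-barred.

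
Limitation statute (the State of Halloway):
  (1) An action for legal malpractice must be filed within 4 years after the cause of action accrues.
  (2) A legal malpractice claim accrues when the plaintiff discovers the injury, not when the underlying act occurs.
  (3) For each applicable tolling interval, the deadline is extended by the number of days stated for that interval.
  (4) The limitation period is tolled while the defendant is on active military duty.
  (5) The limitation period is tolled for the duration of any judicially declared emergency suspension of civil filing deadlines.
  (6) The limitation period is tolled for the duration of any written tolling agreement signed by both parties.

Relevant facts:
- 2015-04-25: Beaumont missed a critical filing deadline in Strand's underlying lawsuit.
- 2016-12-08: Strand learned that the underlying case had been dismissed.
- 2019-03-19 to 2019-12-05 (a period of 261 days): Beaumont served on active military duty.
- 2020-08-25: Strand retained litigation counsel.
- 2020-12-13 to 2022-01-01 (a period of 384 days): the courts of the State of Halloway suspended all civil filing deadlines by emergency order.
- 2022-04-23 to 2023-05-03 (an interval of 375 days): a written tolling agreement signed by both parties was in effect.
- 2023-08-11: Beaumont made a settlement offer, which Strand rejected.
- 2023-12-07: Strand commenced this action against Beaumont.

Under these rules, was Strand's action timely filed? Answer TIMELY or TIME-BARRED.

Under the discovery rule, the claim accrued on 2016-12-08, when Strand discovered the injury — not on the 2015-04-25 date of the underlying act.
Adding the 4 years base period to 2016-12-08 gives a deadline of 2020-12-08, before any tolling.
The period was tolled for 261 days by the defendant's active military service (2019-03-19 to 2019-12-05), pushing the deadline to 2021-08-26.
The period was tolled for 384 days by the emergency suspension of filing deadlines (2020-12-13 to 2022-01-01), pushing the deadline to 2022-09-14.
Because the written tolling agreement ran from 2022-04-23 to 2023-05-03, the deadline is extended by 375 days to 2023-09-24.
None of the other events listed affects the running of the period under the stated rules.
Strand filed on 2023-12-07, after the 2023-09-24 deadline, so the action is time-barred.

TIME-BARRED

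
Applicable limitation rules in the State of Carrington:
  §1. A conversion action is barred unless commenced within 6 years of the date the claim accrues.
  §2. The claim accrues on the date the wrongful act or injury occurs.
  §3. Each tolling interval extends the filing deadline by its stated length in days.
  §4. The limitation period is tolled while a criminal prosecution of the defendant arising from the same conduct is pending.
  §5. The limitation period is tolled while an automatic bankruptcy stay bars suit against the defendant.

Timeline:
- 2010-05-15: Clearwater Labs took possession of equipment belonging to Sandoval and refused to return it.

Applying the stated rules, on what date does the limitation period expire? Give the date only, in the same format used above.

The claim accrued on 2010-05-15, when the wrongful act occurred.
Adding the 6 years base period to 2010-05-15 gives a deadline of 2016-05-15, before any tolling.

2016-05-15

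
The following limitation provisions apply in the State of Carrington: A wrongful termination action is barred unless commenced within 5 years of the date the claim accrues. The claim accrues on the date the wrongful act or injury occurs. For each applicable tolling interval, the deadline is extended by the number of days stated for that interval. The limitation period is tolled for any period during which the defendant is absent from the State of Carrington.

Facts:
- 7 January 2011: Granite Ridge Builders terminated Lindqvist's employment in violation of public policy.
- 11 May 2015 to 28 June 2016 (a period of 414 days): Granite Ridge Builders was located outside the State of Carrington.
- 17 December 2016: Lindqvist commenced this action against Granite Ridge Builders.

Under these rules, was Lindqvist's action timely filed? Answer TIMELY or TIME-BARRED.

TIMELY

The claim accrued on 7 January 2011, when the wrongful act occurred.
The untolled deadline — 5 years after 7 January 2011 — is 7 January 2016.
Because the defendant's absence from the jurisdiction ran from 11 May 2015 to 28 June 2016, the deadline is extended by 414 days to 24 February 2017.
Filing on 17 December 2016 beat the 24 February 2017 deadline — the action is timely.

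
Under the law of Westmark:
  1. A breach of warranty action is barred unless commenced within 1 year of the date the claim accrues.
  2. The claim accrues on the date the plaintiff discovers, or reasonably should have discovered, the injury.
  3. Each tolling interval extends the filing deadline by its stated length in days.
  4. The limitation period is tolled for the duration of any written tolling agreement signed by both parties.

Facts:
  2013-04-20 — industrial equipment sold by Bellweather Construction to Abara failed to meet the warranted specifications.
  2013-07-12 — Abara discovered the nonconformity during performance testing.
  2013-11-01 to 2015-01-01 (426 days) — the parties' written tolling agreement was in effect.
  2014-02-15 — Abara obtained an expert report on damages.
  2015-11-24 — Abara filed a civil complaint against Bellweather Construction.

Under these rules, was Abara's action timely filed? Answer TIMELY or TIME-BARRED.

Accrual is tied to discovery, so the period began on 2013-07-12 rather than on 2013-04-20 when the act occurred.
1 year from 2013-07-12 is 2014-07-12.
The period was tolled for 426 days by the written tolling agreement (2013-11-01 to 2015-01-01), pushing the deadline to 2015-09-11.
Nothing else in the chronology tolls or restarts the period.
Filing on 2015-11-24 missed the 2015-09-11 deadline — the action is time-barred.

TIME-BARRED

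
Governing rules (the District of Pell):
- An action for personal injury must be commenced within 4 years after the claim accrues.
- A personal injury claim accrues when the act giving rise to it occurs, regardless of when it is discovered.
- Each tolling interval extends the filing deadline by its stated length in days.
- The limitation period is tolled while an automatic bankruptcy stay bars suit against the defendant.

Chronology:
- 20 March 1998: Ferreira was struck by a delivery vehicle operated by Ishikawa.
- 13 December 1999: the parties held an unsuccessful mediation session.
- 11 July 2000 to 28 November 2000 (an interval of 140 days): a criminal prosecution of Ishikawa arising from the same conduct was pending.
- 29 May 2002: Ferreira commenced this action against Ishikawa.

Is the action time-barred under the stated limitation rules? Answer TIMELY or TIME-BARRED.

The claim accrued on 20 March 1998, when the wrongful act occurred.
The untolled deadline — 4 years after 20 March 1998 — is 20 March 2002.
The pending criminal prosecution from 11 July 2000 to 28 November 2000 does not toll the period, because no stated rule makes a criminal prosecution a tolling event.
None of the other events listed affects the running of the period under the stated rules.
Ferreira filed on 29 May 2002, after the 20 March 2002 deadline, so the action is time-barred.

TIME-BARRED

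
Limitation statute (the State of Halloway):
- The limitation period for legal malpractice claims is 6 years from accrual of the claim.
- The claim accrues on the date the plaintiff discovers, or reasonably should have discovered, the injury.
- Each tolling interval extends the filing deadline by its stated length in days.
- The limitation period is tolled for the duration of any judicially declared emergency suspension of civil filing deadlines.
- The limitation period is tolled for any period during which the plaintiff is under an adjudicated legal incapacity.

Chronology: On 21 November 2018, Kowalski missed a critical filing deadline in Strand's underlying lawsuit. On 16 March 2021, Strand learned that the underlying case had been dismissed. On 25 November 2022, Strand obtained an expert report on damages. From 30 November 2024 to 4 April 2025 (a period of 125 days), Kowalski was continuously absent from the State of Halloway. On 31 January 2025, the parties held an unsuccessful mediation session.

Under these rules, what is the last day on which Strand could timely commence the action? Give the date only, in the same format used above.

Under the discovery rule, the claim accrued on 16 March 2021, when Strand discovered the injury — not on the 21 November 2018 date of the underlying act.
6 years from 16 March 2021 is 16 March 2027.
No stated provision tolls the period for the defendant's absence, so the interval from 30 November 2024 to 4 April 2025 has no effect on the deadline.
None of the other events listed affects the running of the period under the stated rules.

16 March 2027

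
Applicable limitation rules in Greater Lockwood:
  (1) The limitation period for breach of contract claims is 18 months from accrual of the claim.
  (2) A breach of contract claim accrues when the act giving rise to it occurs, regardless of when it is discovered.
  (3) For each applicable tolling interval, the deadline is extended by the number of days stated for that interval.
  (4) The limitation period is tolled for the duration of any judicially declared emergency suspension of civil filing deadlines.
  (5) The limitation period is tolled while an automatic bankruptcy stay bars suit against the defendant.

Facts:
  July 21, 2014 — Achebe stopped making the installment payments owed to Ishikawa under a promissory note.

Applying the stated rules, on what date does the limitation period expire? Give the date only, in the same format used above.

The claim accrued on July 21, 2014, when the wrongful act occurred.
Adding the 18 months base period to July 21, 2014 gives a deadline of January 21, 2016, before any tolling.

January 21, 2016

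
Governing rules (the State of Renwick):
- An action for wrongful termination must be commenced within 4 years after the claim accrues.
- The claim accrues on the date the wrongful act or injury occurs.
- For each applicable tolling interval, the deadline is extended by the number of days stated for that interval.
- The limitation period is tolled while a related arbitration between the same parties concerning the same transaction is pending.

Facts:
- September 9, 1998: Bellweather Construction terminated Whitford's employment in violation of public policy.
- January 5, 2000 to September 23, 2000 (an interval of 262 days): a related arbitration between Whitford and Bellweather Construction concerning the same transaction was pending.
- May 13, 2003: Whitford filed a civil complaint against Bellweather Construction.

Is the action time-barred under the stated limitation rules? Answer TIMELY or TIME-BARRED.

TIMELY

The claim accrued on September 9, 1998, the date of the act.
4 years from September 9, 1998 is September 9, 2002.
The pending related arbitration from January 5, 2000 to September 23, 2000 tolled the period for 262 days, extending the deadline to May 29, 2003.
Whitford filed on May 13, 2003, before the May 29, 2003 deadline, so the action is timely.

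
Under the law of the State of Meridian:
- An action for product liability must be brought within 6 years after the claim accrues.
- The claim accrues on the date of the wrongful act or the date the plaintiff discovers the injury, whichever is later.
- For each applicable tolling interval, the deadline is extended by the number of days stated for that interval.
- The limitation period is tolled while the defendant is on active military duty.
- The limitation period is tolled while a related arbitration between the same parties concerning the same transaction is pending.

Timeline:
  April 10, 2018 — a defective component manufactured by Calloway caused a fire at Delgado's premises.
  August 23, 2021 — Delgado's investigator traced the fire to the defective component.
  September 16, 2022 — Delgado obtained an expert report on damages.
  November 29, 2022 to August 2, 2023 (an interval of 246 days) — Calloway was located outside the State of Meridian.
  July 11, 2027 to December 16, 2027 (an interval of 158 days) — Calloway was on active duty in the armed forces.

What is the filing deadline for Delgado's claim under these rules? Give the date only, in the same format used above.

Taking the later of the act (April 10, 2018) and discovery (August 23, 2021), the claim accrued on August 23, 2021.
Adding the 6 years base period to August 23, 2021 gives a deadline of August 23, 2027, before any tolling.
The defendant's active military service from July 11, 2027 to December 16, 2027 tolled the period for 158 days, extending the deadline to January 28, 2028.
No stated provision tolls the period for the defendant's absence, so the interval from November 29, 2022 to August 2, 2023 has no effect on the deadline.
The other events in the timeline have no effect on the limitation period under the stated rules.

January 28, 2028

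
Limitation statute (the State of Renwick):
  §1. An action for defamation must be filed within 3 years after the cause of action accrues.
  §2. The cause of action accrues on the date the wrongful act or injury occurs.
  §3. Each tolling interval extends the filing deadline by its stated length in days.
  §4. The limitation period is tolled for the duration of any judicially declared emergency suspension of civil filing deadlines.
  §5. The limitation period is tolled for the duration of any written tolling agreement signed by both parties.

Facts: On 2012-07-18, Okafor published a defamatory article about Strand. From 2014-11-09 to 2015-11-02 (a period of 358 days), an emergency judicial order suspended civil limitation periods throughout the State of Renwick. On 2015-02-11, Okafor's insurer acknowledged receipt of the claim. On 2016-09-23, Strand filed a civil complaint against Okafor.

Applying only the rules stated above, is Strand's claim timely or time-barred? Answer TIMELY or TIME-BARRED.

The claim accrued on 2012-07-18, when the wrongful act occurred.
The untolled deadline — 3 years after 2012-07-18 — is 2015-07-18.
The emergency suspension of filing deadlines from 2014-11-09 to 2015-11-02 tolled the period for 358 days, extending the deadline to 2016-07-10.
Nothing else in the chronology tolls or restarts the period.
The 2016-09-23 filing falls after the 2016-07-10 deadline; the claim is time-barred.

TIME-BARRED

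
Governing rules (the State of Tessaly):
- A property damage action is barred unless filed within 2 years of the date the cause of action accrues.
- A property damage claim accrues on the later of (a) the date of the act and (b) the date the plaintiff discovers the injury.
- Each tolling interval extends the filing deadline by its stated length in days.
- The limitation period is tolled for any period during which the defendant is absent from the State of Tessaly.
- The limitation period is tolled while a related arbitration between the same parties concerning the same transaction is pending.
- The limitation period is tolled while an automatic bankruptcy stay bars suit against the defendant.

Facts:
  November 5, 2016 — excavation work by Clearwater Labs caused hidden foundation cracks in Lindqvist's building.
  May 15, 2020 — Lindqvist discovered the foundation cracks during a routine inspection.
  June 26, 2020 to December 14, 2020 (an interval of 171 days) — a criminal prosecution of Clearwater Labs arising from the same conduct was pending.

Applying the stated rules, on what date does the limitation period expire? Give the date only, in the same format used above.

May 15, 2022

Because discovery on May 15, 2020 post-dates the November 5, 2016 act, accrual under the later-of rule falls on May 15, 2020.
2 years from May 15, 2020 is May 15, 2022.
The pending criminal prosecution from June 26, 2020 to December 14, 2020 does not toll the period, because no stated rule makes a criminal prosecution a tolling event.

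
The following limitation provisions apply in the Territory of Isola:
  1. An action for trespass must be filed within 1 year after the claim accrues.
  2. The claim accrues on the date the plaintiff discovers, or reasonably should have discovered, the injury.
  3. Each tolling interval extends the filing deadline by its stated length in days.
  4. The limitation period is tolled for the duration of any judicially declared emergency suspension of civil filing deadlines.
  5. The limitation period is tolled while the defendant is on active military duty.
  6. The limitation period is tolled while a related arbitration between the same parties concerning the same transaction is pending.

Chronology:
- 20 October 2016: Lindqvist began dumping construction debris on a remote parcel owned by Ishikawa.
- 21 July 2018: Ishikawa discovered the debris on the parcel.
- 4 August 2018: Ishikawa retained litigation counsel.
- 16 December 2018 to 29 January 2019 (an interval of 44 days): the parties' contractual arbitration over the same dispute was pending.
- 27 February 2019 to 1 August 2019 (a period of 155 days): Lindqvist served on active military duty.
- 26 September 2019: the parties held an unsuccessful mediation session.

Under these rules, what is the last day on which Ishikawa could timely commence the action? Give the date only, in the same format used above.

Accrual is tied to discovery, so the period began on 21 July 2018 rather than on 20 October 2016 when the act occurred.
1 year from 21 July 2018 is 21 July 2019.
Because the pending related arbitration ran from 16 December 2018 to 29 January 2019, the deadline is extended by 44 days to 3 September 2019.
The defendant's active military service from 27 February 2019 to 1 August 2019 tolled the period for 155 days, extending the deadline to 5 February 2020.
The other events in the timeline have no effect on the limitation period under the stated rules.

5 February 2020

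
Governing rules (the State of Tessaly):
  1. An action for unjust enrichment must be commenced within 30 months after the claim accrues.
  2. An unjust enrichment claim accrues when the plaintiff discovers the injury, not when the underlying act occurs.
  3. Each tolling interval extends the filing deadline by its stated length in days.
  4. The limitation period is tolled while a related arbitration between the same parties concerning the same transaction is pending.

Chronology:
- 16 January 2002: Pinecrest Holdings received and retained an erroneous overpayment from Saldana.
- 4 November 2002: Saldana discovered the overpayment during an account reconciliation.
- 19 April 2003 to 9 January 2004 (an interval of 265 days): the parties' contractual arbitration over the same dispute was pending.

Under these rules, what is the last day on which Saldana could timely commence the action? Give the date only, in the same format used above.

24 January 2006

Accrual is tied to discovery, so the period began on 4 November 2002 rather than on 16 January 2002 when the act occurred.
The untolled deadline — 30 months after 4 November 2002 — is 4 May 2005.
The pending related arbitration from 19 April 2003 to 9 January 2004 tolled the period for 265 days, extending the deadline to 24 January 2006.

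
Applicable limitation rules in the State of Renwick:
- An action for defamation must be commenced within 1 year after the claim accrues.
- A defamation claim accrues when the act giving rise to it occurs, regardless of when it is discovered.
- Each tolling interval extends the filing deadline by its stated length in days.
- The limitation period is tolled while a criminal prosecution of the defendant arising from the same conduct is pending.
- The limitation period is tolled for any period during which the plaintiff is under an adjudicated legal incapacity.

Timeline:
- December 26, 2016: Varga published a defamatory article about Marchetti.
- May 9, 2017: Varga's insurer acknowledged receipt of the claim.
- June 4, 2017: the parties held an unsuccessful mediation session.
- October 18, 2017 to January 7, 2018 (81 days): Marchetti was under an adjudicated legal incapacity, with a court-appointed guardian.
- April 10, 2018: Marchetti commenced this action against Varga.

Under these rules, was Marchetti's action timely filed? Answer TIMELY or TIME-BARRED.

TIME-BARRED

The limitation period began to run on December 26, 2016.
The untolled deadline — 1 year after December 26, 2016 — is December 26, 2017.
The period was tolled for 81 days by the plaintiff's legal incapacity (October 18, 2017 to January 7, 2018), pushing the deadline to March 17, 2018.
None of the other events listed affects the running of the period under the stated rules.
Marchetti filed on April 10, 2018, after the March 17, 2018 deadline, so the action is time-barred.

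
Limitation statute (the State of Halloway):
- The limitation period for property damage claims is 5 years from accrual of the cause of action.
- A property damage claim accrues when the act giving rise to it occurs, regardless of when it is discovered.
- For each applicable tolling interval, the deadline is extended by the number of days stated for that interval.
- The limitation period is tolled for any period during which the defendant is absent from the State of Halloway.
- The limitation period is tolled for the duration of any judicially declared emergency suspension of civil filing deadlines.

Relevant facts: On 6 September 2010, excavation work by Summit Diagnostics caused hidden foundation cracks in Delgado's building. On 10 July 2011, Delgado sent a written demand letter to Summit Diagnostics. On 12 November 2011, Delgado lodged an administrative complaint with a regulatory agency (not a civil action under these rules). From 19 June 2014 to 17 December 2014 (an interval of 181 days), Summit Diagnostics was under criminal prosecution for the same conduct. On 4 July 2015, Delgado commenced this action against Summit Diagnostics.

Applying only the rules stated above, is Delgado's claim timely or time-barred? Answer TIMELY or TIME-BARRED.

The cause of action accrued on 6 September 2010, the date of the act.
5 years from 6 September 2010 is 6 September 2015.
No stated provision tolls the period for a criminal prosecution, so the interval from 19 June 2014 to 17 December 2014 has no effect on the deadline.
The other events in the timeline have no effect on the limitation period under the stated rules.
Delgado filed on 4 July 2015, before the 6 September 2015 deadline, so the action is timely.

TIMELY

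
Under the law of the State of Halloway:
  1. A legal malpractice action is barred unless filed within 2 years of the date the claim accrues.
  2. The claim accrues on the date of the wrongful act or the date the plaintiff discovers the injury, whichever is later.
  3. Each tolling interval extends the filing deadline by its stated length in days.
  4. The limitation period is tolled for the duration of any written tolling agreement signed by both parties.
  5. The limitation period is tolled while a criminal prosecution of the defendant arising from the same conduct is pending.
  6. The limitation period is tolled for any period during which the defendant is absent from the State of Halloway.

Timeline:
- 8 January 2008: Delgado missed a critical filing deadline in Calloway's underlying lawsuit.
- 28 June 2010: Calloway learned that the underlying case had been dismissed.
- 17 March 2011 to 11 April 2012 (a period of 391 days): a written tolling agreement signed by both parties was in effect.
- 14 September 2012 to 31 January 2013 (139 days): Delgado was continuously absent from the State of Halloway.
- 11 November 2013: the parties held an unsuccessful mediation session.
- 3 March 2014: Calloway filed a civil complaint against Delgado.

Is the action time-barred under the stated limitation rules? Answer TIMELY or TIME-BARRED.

TIME-BARRED

Because discovery on 28 June 2010 post-dates the 8 January 2008 act, accrual under the later-of rule falls on 28 June 2010.
The untolled deadline — 2 years after 28 June 2010 — is 28 June 2012.
Because the written tolling agreement ran from 17 March 2011 to 11 April 2012, the deadline is extended by 391 days to 24 July 2013.
Because the defendant's absence from the jurisdiction ran from 14 September 2012 to 31 January 2013, the deadline is extended by 139 days to 10 December 2013.
None of the other events listed affects the running of the period under the stated rules.
Calloway filed on 3 March 2014, after the 10 December 2013 deadline, so the action is time-barred.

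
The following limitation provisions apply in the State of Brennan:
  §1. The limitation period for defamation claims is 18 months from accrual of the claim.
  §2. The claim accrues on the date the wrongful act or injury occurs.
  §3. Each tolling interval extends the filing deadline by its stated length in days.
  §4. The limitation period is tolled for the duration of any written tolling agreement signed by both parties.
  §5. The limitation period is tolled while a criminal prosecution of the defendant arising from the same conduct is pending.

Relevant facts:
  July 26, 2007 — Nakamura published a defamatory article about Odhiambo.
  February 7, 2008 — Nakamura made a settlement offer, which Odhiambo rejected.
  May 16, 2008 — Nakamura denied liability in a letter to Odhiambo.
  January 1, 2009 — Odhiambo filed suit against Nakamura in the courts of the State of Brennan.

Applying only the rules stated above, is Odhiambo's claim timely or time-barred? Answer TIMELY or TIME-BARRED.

The limitation period began to run on July 26, 2007.
The untolled deadline — 18 months after July 26, 2007 — is January 26, 2009.
None of the other events listed affects the running of the period under the stated rules.
Filing on January 1, 2009 beat the January 26, 2009 deadline — the action is timely.

TIMELY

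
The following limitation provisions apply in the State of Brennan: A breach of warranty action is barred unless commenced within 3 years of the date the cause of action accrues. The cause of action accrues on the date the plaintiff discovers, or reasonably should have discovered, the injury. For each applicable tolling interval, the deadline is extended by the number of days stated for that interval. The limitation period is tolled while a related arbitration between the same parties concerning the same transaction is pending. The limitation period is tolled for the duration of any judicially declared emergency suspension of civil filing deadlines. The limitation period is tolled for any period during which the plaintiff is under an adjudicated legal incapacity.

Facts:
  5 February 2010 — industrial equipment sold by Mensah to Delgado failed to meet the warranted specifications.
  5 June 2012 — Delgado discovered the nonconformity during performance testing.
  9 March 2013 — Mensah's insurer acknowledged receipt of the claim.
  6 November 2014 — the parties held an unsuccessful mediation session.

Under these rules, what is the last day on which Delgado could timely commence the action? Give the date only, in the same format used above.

5 June 2015

The claim did not accrue until Delgado discovered the injury on 5 June 2012; the 5 February 2010 act date does not start the clock under the stated rule.
Adding the 3 years base period to 5 June 2012 gives a deadline of 5 June 2015, before any tolling.
Nothing else in the chronology tolls or restarts the period.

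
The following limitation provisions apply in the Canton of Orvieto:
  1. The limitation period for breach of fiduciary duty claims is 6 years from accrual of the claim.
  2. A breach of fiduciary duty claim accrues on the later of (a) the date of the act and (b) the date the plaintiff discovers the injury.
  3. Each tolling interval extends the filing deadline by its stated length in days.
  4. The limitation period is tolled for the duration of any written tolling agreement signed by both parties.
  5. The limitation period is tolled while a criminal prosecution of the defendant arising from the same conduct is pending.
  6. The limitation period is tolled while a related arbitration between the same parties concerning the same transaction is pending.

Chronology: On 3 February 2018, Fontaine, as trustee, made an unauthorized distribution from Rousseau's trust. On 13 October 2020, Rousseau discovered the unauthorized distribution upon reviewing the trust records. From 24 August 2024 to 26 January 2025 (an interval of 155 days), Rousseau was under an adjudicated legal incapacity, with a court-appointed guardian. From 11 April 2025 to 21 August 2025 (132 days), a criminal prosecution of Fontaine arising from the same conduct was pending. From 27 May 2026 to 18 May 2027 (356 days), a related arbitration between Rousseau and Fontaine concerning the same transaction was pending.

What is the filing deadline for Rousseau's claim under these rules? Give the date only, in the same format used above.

Taking the later of the act (3 February 2018) and discovery (13 October 2020), the claim accrued on 13 October 2020.
Adding the 6 years base period to 13 October 2020 gives a deadline of 13 October 2026, before any tolling.
The period was tolled for 132 days by the pending criminal prosecution (11 April 2025 to 21 August 2025), pushing the deadline to 22 February 2027.
The period was tolled for 356 days by the pending related arbitration (27 May 2026 to 18 May 2027), pushing the deadline to 13 February 2028.
No stated provision tolls the period for the plaintiff's incapacity, so the interval from 24 August 2024 to 26 January 2025 has no effect on the deadline.

13 February 2028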